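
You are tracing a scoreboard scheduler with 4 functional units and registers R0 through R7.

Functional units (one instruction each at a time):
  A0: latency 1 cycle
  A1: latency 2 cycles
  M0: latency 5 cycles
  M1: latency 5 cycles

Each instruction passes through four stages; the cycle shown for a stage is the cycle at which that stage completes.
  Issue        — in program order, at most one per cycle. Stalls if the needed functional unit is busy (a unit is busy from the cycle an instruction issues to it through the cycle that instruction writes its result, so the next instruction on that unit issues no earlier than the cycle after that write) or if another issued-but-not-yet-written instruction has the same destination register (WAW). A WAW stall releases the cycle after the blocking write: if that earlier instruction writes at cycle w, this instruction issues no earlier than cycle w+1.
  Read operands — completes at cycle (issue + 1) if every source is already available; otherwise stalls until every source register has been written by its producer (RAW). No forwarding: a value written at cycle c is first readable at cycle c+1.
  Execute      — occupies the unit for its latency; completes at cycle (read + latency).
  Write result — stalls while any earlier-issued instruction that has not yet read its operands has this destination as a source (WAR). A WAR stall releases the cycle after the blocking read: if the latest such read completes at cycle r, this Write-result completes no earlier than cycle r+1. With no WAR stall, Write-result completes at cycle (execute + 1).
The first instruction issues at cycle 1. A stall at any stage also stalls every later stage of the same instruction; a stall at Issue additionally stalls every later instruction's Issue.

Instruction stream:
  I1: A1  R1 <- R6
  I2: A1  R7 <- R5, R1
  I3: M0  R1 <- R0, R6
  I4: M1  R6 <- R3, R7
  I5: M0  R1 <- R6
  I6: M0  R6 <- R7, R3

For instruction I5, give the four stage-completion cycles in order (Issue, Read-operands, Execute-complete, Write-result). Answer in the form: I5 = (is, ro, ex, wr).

[1] I1→A1
[2] I1 RO
[4] I1 EX
[5] I1 WR R1
[6] I2→A1
[7] I2 RO | I3→M0
[8] I3 RO | I4→M1
[9] I2 EX
[10] I2 WR R7
[11] I4 RO
[13] I3 EX
[14] I3 WR R1
[15] I5→M0
[16] I4 EX
[17] I4 WR R6
[18] I5 RO
[23] I5 EX
[24] I5 WR R1
[25] I6→M0
[26] I6 RO
[31] I6 EX
[32] I6 WR R6

I5 = (15, 18, 23, 24)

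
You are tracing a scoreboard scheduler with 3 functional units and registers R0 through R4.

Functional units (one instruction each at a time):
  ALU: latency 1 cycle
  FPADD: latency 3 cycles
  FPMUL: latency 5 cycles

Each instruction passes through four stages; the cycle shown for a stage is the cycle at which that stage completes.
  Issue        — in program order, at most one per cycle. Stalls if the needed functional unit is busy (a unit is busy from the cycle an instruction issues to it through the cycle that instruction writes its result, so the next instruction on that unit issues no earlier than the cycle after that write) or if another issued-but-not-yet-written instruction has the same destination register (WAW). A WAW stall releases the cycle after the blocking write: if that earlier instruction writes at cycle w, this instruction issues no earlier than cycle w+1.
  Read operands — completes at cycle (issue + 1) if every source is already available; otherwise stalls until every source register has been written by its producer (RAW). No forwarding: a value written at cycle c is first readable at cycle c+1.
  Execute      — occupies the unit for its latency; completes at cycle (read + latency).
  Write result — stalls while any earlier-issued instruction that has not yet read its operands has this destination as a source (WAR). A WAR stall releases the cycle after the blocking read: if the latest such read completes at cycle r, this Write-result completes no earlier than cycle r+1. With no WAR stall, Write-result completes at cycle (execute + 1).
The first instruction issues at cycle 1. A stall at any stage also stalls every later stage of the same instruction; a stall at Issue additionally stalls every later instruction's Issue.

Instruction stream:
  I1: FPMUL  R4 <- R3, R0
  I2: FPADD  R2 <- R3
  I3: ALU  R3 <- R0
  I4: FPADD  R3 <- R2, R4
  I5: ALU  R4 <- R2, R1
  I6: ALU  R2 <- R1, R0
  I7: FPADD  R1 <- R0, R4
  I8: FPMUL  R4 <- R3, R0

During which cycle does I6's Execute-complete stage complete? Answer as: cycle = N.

cycle = 15

[I1] 1/2/7/8
[I2] 2/3/6/7
[I3] 3/4/5/6
[I4] 8/9/12/13  (struct: FPADD busy until I2 writes@7)
[I5] 9/10/11/12
[I6] 13/14/15/16  (struct: ALU busy until I5 writes@12)
[I7] 14/15/18/19
[I8] 15/16/21/22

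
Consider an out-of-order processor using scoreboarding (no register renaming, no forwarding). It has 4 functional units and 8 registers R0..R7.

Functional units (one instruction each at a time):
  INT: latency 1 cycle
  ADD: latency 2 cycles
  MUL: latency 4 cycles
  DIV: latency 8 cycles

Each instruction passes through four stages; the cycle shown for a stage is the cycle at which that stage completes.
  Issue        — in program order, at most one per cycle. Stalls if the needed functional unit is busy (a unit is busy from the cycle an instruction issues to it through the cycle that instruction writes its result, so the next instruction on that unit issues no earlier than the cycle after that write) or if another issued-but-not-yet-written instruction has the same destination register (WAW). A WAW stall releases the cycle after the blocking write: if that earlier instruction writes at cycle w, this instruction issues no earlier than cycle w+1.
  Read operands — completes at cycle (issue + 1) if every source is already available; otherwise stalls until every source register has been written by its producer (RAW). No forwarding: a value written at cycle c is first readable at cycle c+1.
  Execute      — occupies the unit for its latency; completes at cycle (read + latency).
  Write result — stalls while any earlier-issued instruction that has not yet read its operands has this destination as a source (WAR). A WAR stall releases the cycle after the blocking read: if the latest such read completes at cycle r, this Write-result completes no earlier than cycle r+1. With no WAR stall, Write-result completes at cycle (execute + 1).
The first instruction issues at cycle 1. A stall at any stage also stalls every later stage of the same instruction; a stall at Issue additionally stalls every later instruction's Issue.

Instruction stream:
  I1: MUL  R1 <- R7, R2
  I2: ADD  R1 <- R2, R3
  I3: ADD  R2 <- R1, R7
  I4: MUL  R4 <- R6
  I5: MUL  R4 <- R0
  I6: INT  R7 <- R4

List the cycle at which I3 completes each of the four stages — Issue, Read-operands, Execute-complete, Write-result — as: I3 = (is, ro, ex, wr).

I1  is:1  ro:2  ex:6  wr:7
I2  is:8  ro:9  ex:11  wr:12  — WAW R1: wait I1 write@7
I3  is:13  ro:14  ex:16  wr:17  — struct: ADD busy until I2 writes@12
I4  is:14  ro:15  ex:19  wr:20
I5  is:21  ro:22  ex:26  wr:27  — struct: MUL busy until I4 writes@20
I6  is:22  ro:28  ex:29  wr:30  — RAW R4: wait I5 write@27

I3 = (13, 14, 16, 17)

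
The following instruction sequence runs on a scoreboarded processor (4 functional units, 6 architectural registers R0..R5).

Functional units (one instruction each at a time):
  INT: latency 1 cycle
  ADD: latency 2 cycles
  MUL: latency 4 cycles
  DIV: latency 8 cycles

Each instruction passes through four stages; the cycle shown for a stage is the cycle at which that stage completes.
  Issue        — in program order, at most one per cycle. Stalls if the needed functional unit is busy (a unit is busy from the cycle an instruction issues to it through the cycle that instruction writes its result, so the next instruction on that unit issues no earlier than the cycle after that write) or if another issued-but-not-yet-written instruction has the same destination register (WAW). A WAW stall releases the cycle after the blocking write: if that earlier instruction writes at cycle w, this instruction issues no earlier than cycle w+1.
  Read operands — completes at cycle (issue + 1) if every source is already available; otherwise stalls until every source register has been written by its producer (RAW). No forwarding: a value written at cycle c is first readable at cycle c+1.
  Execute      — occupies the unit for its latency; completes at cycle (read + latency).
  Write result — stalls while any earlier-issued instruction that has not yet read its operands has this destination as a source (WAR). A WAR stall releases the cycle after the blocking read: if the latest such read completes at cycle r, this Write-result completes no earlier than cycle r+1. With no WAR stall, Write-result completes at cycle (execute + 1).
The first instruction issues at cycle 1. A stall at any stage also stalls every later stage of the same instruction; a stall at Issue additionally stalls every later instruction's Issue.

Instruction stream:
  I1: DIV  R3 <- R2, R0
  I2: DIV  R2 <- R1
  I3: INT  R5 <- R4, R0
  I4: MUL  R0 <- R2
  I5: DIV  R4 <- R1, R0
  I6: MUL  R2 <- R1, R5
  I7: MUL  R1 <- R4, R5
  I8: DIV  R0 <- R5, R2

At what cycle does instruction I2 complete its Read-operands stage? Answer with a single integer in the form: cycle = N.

I1 -> (1, 2, 10, 11)
I2 -> (12, 13, 21, 22)  // struct: DIV busy until I1 writes@11
I3 -> (13, 14, 15, 16)
I4 -> (14, 23, 27, 28)  // RAW R2: wait I2 write@22
I5 -> (23, 29, 37, 38)  // struct: DIV busy until I2 writes@22, RAW R0: wait I4 write@28
I6 -> (29, 30, 34, 35)  // struct: MUL busy until I4 writes@28
I7 -> (36, 39, 43, 44)  // struct: MUL busy until I6 writes@35, RAW R4: wait I5 write@38
I8 -> (39, 40, 48, 49)  // struct: DIV busy until I5 writes@38

cycle = 13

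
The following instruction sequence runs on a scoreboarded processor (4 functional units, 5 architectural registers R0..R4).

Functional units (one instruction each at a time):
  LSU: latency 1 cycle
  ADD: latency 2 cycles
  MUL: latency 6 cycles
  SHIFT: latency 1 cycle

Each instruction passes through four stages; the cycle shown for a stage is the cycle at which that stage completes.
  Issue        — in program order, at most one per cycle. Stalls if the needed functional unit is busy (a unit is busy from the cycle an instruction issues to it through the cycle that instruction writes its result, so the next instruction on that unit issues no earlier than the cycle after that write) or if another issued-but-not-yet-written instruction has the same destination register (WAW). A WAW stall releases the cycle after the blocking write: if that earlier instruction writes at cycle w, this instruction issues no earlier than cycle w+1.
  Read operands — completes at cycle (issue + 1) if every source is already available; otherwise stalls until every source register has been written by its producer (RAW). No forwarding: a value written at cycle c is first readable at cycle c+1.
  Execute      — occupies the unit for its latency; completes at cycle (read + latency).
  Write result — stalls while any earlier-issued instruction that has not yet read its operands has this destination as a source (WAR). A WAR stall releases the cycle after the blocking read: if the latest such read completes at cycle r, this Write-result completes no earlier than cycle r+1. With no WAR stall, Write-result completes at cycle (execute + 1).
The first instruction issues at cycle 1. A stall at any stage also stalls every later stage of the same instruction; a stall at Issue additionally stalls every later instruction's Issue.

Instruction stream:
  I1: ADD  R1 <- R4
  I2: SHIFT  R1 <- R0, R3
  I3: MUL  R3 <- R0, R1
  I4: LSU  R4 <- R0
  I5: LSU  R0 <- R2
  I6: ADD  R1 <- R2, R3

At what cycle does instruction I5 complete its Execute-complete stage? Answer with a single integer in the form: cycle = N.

cycle = 14

I1  is:1  ro:2  ex:4  wr:5
I2  is:6  ro:7  ex:8  wr:9  — WAW R1: wait I1 write@5
I3  is:7  ro:10  ex:16  wr:17  — RAW R1: wait I2 write@9
I4  is:8  ro:9  ex:10  wr:11
I5  is:12  ro:13  ex:14  wr:15  — struct: LSU busy until I4 writes@11
I6  is:13  ro:18  ex:20  wr:21  — RAW R3: wait I3 write@17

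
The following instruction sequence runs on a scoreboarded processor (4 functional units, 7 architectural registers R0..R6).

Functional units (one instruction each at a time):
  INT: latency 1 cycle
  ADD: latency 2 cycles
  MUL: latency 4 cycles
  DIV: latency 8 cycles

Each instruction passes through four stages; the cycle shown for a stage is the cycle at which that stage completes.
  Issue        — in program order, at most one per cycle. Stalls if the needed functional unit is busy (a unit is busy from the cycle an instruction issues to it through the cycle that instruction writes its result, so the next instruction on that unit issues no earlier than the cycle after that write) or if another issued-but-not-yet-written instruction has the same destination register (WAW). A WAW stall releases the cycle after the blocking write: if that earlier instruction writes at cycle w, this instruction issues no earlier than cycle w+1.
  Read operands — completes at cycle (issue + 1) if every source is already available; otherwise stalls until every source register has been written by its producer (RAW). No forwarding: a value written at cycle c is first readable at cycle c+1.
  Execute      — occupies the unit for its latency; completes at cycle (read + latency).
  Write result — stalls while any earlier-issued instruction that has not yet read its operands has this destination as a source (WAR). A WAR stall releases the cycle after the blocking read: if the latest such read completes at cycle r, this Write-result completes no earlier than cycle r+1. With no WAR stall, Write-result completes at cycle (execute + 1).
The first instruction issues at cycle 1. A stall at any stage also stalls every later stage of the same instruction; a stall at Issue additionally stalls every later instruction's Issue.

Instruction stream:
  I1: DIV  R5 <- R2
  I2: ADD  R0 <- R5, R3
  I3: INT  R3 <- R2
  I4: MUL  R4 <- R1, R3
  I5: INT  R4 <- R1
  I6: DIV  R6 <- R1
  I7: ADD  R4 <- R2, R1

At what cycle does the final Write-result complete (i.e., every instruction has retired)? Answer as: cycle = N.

cycle = 31

cycle 1: I1→DIV
cycle 2: I1 RO; I2→ADD
cycle 3: I3→INT
cycle 4: I3 RO; I4→MUL
cycle 5: I3 EX
cycle 10: I1 EX
cycle 11: I1 WR R5
cycle 12: I2 RO
cycle 13: I3 WR R3
cycle 14: I2 EX; I4 RO
cycle 15: I2 WR R0
cycle 18: I4 EX
cycle 19: I4 WR R4
cycle 20: I5→INT
cycle 21: I5 RO; I6→DIV
cycle 22: I5 EX; I6 RO
cycle 23: I5 WR R4
cycle 24: I7→ADD
cycle 25: I7 RO
cycle 27: I7 EX
cycle 28: I7 WR R4
cycle 30: I6 EX
cycle 31: I6 WR R6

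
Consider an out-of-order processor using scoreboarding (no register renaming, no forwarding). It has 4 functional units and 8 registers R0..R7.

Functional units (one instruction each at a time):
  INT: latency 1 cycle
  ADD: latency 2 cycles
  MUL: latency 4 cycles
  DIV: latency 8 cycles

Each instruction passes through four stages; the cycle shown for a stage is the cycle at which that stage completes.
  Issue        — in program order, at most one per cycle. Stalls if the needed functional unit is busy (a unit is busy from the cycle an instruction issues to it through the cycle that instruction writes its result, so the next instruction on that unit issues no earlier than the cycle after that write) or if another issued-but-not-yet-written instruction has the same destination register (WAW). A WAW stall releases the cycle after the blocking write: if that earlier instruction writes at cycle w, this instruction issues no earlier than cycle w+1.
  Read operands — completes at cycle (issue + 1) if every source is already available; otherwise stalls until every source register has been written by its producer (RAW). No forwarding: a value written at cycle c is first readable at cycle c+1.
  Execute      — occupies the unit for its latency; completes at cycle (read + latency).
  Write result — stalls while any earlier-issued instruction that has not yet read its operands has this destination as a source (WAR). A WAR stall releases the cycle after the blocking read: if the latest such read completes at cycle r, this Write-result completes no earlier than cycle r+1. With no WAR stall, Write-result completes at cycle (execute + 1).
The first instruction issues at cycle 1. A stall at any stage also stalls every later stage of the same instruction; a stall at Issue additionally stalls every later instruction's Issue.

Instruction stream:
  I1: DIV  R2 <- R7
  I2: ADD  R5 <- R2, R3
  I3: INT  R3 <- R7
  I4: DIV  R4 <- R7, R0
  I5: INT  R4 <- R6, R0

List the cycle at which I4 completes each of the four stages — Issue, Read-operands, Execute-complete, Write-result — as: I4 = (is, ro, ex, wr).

cycle 1: I1→DIV
cycle 2: I1 RO | I2→ADD
cycle 3: I3→INT
cycle 4: I3 RO
cycle 5: I3 EX
cycle 10: I1 EX
cycle 11: I1 WR R2
cycle 12: I2 RO | I4→DIV
cycle 13: I3 WR R3 | I4 RO
cycle 14: I2 EX
cycle 15: I2 WR R5
cycle 21: I4 EX
cycle 22: I4 WR R4
cycle 23: I5→INT
cycle 24: I5 RO
cycle 25: I5 EX
cycle 26: I5 WR R4

I4 = (12, 13, 21, 22)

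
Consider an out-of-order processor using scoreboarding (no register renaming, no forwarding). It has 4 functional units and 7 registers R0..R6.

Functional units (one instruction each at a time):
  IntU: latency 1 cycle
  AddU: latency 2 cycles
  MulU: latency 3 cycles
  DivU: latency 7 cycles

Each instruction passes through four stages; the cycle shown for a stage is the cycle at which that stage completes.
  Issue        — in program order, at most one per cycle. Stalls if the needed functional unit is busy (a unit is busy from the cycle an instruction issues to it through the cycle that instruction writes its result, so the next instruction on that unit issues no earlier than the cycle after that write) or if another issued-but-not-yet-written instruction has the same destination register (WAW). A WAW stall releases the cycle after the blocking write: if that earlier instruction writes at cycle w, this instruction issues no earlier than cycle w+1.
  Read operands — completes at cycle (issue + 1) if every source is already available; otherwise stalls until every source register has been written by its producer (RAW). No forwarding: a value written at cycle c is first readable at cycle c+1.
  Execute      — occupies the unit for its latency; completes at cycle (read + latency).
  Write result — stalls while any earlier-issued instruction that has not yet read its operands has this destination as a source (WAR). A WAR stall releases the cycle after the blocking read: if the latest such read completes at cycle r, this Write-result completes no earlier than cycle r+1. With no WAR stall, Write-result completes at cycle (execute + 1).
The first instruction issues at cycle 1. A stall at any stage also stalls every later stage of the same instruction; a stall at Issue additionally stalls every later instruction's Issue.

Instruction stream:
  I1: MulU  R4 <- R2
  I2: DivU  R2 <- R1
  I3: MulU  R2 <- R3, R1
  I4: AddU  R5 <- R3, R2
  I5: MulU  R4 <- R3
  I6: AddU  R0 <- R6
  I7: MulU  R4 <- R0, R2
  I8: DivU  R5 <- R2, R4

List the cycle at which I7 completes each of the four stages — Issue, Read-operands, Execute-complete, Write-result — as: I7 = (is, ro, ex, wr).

cycle 1: I1 issues→MulU
cycle 2: I1 reads; I2 issues→DivU
cycle 3: I2 reads
cycle 5: I1 exec-done
cycle 6: I1 writes R4
cycle 10: I2 exec-done
cycle 11: I2 writes R2
cycle 12: I3 issues→MulU
cycle 13: I3 reads; I4 issues→AddU
cycle 16: I3 exec-done
cycle 17: I3 writes R2
cycle 18: I4 reads; I5 issues→MulU
cycle 19: I5 reads
cycle 20: I4 exec-done
cycle 21: I4 writes R5
cycle 22: I5 exec-done; I6 issues→AddU
cycle 23: I5 writes R4; I6 reads
cycle 24: I7 issues→MulU
cycle 25: I6 exec-done; I8 issues→DivU
cycle 26: I6 writes R0
cycle 27: I7 reads
cycle 30: I7 exec-done
cycle 31: I7 writes R4
cycle 32: I8 reads
cycle 39: I8 exec-done
cycle 40: I8 writes R5

I7 = (24, 27, 30, 31)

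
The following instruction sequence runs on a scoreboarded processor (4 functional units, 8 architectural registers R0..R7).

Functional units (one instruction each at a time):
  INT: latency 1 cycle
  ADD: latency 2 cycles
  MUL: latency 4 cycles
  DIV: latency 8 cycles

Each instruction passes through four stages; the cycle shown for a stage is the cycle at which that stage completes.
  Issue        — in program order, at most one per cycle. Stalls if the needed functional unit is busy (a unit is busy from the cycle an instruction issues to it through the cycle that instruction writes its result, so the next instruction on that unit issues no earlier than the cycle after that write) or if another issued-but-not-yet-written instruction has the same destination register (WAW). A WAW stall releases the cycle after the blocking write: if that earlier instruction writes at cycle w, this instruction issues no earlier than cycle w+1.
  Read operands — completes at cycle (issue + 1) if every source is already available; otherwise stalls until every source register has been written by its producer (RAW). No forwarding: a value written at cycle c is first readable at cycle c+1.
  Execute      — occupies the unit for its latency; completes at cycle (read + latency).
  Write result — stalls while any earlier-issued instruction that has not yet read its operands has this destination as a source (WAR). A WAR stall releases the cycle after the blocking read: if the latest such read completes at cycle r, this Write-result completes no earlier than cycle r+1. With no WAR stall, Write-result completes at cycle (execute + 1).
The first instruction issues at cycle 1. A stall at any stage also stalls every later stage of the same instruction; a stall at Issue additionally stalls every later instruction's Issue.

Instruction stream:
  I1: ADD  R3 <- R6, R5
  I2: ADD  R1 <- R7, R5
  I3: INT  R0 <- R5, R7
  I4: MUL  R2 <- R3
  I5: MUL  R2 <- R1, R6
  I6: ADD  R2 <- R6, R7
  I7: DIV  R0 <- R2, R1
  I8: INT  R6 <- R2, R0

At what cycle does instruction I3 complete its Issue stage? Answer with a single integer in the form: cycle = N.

t=1  I1 issues→ADD
t=2  I1 reads
t=4  I1 exec-done
t=5  I1 writes R3
t=6  I2 issues→ADD
t=7  I2 reads; I3 issues→INT
t=8  I3 reads; I4 issues→MUL
t=9  I2 exec-done; I3 exec-done; I4 reads
t=10  I2 writes R1; I3 writes R0
t=13  I4 exec-done
t=14  I4 writes R2
t=15  I5 issues→MUL
t=16  I5 reads
t=20  I5 exec-done
t=21  I5 writes R2
t=22  I6 issues→ADD
t=23  I6 reads; I7 issues→DIV
t=24  I8 issues→INT
t=25  I6 exec-done
t=26  I6 writes R2
t=27  I7 reads
t=35  I7 exec-done
t=36  I7 writes R0
t=37  I8 reads
t=38  I8 exec-done
t=39  I8 writes R6

cycle = 7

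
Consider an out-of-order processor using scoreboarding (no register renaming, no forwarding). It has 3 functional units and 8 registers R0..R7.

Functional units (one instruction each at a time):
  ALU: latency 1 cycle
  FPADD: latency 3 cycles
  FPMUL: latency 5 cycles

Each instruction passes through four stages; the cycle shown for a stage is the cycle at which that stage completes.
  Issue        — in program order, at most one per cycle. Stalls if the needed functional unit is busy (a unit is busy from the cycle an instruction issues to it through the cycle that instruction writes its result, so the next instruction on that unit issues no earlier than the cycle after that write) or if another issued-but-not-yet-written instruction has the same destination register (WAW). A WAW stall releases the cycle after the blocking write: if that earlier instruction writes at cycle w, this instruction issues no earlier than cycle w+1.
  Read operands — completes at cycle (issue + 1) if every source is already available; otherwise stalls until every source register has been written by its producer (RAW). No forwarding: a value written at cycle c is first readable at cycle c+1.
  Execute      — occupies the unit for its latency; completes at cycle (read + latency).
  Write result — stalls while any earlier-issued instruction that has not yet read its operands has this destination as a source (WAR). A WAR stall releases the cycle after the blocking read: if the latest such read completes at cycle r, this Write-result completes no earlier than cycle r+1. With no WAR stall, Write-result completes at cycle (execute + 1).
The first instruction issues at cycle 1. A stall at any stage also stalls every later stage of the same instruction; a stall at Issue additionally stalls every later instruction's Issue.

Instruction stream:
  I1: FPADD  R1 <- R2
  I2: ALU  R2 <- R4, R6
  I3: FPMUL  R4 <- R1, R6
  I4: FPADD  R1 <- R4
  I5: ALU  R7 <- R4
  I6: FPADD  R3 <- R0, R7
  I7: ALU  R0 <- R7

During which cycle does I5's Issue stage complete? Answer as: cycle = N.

cycle = 8

  I1 | 1 | 2 | 5 | 6
  I2 | 2 | 3 | 4 | 5
  I3 | 3 | 7 | 12 | 13   RAW R1: wait I1 write@6
  I4 | 7 | 14 | 17 | 18   struct: FPADD busy until I1 writes@6 · RAW R4: wait I3 write@13
  I5 | 8 | 14 | 15 | 16   RAW R4: wait I3 write@13
  I6 | 19 | 20 | 23 | 24   struct: FPADD busy until I4 writes@18
  I7 | 20 | 21 | 22 | 23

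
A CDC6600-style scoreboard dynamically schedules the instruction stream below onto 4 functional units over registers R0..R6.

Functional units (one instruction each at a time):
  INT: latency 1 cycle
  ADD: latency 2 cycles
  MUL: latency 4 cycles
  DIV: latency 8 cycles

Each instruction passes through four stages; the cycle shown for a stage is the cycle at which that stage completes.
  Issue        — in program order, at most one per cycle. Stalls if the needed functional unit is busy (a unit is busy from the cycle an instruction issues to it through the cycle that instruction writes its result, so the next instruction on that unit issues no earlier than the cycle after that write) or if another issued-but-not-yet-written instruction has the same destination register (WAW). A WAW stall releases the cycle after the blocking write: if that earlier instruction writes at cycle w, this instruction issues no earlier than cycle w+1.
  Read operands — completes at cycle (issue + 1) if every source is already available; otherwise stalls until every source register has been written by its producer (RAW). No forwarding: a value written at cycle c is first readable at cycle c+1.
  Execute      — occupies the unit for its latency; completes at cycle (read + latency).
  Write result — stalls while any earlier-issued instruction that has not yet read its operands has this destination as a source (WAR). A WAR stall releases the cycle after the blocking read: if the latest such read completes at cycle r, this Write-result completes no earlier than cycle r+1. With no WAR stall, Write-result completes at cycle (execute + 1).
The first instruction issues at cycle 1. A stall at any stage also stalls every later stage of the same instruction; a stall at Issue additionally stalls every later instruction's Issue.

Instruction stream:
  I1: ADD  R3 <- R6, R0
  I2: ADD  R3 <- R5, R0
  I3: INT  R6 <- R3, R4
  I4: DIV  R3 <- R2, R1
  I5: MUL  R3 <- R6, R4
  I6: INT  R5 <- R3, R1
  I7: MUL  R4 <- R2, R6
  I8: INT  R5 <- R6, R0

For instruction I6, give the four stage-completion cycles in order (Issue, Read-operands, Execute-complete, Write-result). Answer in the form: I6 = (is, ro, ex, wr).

  I1 | 1 | 2 | 4 | 5
  I2 | 6 | 7 | 9 | 10   struct: ADD busy until I1 writes@5
  I3 | 7 | 11 | 12 | 13   RAW R3: wait I2 write@10
  I4 | 11 | 12 | 20 | 21   WAW R3: wait I2 write@10
  I5 | 22 | 23 | 27 | 28   WAW R3: wait I4 write@21
  I6 | 23 | 29 | 30 | 31   RAW R3: wait I5 write@28
  I7 | 29 | 30 | 34 | 35   struct: MUL busy until I5 writes@28
  I8 | 32 | 33 | 34 | 35   struct: INT busy until I6 writes@31

I6 = (23, 29, 30, 31)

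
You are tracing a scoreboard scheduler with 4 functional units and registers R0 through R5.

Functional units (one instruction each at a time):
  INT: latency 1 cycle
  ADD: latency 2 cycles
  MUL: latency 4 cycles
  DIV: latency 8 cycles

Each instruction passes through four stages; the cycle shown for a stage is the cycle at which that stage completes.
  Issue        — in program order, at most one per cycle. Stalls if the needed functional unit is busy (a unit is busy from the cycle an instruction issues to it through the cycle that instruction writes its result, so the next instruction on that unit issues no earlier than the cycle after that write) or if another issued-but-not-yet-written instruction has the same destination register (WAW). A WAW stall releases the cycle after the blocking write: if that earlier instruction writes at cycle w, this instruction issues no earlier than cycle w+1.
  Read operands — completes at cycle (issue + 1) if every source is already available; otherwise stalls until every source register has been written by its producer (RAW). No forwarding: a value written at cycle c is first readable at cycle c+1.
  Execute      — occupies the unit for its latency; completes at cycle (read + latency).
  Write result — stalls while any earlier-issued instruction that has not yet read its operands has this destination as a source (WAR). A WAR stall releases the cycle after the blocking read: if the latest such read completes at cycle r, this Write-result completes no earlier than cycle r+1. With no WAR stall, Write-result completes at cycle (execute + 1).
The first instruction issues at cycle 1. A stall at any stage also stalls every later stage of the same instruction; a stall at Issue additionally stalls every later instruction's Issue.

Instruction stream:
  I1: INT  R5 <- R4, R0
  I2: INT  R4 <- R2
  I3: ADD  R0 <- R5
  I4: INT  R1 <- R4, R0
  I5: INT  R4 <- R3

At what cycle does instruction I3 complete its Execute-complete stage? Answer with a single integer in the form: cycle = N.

cycle = 9

cycle 1: issue I1 (INT)
cycle 2: I1 read-ops
cycle 3: I1 finished on INT
cycle 4: I1→R5
cycle 5: issue I2 (INT)
cycle 6: I2 read-ops; issue I3 (ADD)
cycle 7: I2 finished on INT; I3 read-ops
cycle 8: I2→R4
cycle 9: I3 finished on ADD; issue I4 (INT)
cycle 10: I3→R0
cycle 11: I4 read-ops
cycle 12: I4 finished on INT
cycle 13: I4→R1
cycle 14: issue I5 (INT)
cycle 15: I5 read-ops
cycle 16: I5 finished on INT
cycle 17: I5→R4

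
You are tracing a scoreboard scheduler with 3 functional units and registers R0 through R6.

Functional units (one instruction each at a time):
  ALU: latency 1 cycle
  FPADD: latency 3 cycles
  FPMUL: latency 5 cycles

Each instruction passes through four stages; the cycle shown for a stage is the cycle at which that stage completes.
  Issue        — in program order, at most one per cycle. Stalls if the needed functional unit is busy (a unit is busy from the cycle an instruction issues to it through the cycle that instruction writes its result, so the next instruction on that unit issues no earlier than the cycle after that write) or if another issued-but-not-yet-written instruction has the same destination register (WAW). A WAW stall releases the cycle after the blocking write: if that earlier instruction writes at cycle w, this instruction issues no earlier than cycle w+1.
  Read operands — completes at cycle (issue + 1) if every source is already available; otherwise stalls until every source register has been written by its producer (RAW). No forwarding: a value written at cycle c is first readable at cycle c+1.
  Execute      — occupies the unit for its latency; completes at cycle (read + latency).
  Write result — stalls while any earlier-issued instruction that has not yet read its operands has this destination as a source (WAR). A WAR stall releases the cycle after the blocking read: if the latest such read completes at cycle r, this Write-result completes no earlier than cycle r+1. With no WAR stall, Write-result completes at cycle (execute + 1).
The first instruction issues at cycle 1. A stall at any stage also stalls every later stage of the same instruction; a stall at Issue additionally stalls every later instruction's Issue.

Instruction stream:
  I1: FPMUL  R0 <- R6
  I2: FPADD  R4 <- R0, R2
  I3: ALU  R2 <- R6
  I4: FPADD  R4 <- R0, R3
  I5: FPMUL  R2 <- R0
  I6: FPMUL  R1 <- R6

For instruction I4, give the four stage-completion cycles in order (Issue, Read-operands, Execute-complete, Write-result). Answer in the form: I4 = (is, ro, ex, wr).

I1  is:1  ro:2  ex:7  wr:8
I2  is:2  ro:9  ex:12  wr:13  — RAW R0: wait I1 write@8
I3  is:3  ro:4  ex:5  wr:10  — WAR R2: wait I2 read@9
I4  is:14  ro:15  ex:18  wr:19  — struct: FPADD busy until I2 writes@13
I5  is:15  ro:16  ex:21  wr:22
I6  is:23  ro:24  ex:29  wr:30  — struct: FPMUL busy until I5 writes@22

I4 = (14, 15, 18, 19)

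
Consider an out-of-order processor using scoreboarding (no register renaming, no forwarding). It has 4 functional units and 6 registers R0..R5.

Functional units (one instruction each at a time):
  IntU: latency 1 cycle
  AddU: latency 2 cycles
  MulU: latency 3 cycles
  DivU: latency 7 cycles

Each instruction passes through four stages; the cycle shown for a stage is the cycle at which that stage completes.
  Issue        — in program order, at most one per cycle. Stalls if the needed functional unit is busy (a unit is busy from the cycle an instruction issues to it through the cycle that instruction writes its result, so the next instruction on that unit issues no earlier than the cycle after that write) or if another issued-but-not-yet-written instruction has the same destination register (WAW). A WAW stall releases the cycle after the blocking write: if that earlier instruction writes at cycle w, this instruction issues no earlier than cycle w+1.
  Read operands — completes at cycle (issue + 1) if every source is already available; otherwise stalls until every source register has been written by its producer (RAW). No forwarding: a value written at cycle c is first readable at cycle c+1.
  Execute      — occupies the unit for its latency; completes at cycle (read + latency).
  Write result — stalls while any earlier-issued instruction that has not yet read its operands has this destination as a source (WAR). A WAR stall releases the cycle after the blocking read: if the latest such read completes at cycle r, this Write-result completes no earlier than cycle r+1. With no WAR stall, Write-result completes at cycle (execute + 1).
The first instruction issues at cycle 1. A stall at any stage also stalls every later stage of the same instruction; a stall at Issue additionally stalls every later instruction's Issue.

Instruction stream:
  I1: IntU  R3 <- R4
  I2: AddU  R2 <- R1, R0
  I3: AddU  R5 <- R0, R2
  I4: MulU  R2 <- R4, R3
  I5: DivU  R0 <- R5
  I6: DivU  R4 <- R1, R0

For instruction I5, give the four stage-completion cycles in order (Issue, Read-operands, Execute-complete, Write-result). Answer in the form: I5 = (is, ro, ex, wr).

c1: I1→IntU
c2: I1 RO · I2→AddU
c3: I1 EX · I2 RO
c4: I1 WR R3
c5: I2 EX
c6: I2 WR R2
c7: I3→AddU
c8: I3 RO · I4→MulU
c9: I4 RO · I5→DivU
c10: I3 EX
c11: I3 WR R5
c12: I4 EX · I5 RO
c13: I4 WR R2
c19: I5 EX
c20: I5 WR R0
c21: I6→DivU
c22: I6 RO
c29: I6 EX
c30: I6 WR R4

I5 = (9, 12, 19, 20)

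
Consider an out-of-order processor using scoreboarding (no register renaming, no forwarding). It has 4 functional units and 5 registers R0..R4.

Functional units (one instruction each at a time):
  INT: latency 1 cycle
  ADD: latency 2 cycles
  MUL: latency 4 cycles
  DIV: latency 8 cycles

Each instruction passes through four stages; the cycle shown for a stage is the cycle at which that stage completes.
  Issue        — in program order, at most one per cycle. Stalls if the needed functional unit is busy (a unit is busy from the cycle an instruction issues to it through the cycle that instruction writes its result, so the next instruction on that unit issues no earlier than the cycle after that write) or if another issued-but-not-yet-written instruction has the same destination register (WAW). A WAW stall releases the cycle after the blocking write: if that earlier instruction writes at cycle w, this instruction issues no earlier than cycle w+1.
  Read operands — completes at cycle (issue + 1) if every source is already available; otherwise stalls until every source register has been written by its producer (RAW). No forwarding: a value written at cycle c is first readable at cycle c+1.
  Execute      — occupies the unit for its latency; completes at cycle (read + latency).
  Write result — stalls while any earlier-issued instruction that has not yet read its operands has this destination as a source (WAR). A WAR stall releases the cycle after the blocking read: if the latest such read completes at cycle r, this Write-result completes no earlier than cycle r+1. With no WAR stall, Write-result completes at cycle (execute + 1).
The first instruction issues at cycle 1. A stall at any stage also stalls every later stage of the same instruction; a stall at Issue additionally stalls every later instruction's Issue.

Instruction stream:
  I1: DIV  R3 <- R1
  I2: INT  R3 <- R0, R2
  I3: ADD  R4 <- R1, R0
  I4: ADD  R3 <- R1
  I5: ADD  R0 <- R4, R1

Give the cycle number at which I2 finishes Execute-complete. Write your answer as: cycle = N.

cycle = 14

I1: IS=1 RO=2 EX=10 WR=11
I2: IS=12 RO=13 EX=14 WR=15  [WAW R3: wait I1 write@11]
I3: IS=13 RO=14 EX=16 WR=17
I4: IS=18 RO=19 EX=21 WR=22  [struct: ADD busy until I3 writes@17]
I5: IS=23 RO=24 EX=26 WR=27  [struct: ADD busy until I4 writes@22]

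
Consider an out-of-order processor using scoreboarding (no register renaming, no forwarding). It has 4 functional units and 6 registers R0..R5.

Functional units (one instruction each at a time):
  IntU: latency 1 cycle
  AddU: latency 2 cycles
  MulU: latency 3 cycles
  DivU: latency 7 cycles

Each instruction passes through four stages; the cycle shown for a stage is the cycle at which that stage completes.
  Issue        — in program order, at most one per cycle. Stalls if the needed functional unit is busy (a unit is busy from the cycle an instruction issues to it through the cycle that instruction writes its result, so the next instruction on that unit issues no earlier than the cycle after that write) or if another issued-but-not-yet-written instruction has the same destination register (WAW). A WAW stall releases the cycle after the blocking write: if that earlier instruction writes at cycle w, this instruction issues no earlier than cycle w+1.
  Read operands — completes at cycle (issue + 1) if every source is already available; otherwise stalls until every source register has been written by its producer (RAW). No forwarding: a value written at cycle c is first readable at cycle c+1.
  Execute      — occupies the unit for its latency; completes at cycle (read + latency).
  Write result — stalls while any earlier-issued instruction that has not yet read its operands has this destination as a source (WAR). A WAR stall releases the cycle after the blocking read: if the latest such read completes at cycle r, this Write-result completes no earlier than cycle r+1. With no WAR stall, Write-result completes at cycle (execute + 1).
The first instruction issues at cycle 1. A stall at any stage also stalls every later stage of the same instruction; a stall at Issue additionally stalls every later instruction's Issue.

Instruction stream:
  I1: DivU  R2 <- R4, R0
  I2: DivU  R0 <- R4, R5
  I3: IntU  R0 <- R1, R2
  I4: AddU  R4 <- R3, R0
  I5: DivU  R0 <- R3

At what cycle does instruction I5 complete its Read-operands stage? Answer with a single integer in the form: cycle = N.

cycle = 26

  I1 | 1 | 2 | 9 | 10
  I2 | 11 | 12 | 19 | 20   struct: DivU busy until I1 writes@10
  I3 | 21 | 22 | 23 | 24   WAW R0: wait I2 write@20
  I4 | 22 | 25 | 27 | 28   RAW R0: wait I3 write@24
  I5 | 25 | 26 | 33 | 34   WAW R0: wait I3 write@24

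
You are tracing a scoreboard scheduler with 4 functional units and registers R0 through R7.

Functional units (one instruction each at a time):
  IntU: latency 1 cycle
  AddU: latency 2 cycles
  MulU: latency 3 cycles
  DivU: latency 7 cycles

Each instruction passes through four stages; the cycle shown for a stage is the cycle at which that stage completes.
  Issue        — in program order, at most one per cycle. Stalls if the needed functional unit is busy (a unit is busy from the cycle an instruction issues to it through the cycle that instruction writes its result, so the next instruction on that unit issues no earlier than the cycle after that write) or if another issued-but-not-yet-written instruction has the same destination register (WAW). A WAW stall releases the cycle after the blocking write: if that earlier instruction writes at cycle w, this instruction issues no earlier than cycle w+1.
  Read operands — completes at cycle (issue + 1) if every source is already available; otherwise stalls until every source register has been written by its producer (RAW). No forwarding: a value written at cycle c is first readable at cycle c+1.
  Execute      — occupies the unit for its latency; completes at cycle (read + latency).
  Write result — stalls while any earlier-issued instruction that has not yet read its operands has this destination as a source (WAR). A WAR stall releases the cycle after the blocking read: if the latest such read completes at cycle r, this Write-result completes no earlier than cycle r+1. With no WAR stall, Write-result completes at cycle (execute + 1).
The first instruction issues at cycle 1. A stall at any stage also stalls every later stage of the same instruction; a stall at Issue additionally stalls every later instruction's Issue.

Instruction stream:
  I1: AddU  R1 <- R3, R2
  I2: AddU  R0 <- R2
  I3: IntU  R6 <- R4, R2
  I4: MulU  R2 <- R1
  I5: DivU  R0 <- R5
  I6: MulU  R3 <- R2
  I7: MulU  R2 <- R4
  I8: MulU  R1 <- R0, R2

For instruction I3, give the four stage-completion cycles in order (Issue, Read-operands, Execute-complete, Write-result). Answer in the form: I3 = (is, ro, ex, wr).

  I1 | 1 | 2 | 4 | 5
  I2 | 6 | 7 | 9 | 10   struct: AddU busy until I1 writes@5
  I3 | 7 | 8 | 9 | 10
  I4 | 8 | 9 | 12 | 13
  I5 | 11 | 12 | 19 | 20   WAW R0: wait I2 write@10
  I6 | 14 | 15 | 18 | 19   struct: MulU busy until I4 writes@13
  I7 | 20 | 21 | 24 | 25   struct: MulU busy until I6 writes@19
  I8 | 26 | 27 | 30 | 31   struct: MulU busy until I7 writes@25

I3 = (7, 8, 9, 10)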